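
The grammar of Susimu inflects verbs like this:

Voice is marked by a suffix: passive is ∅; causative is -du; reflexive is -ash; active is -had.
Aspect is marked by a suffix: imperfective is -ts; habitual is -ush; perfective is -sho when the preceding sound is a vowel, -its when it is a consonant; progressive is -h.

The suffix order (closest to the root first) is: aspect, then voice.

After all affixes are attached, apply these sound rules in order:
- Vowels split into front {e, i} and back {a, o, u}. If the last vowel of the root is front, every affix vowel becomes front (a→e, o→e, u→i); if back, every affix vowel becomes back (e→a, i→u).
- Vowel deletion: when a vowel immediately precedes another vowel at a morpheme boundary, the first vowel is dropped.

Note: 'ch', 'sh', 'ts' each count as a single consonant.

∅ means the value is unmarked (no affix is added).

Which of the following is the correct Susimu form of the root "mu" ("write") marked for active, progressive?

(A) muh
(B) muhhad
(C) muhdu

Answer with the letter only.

Attach aspect progressive -h → muh.
Attach voice active -had → muhhad.
Vowel harmony: no change.
Vowel deletion: no change.
So the correct form is muhhad, option (B).
(C) muhdu is wrong: it uses causative instead of active for voice.
(A) muh is wrong: it uses passive instead of active for voice.

B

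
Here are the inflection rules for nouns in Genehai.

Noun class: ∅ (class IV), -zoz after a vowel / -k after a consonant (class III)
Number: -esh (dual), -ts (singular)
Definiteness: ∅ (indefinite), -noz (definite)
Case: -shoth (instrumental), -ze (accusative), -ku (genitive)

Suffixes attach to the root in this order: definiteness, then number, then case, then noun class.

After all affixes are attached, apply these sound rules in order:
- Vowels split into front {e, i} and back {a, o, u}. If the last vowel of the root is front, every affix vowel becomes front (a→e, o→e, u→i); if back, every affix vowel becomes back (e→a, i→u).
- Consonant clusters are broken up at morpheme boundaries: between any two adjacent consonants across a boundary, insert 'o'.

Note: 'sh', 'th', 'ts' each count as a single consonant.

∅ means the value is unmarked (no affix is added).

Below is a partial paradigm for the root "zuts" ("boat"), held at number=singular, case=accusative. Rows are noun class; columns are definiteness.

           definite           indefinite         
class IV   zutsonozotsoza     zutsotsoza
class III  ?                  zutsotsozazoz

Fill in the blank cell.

zutsonozotsozazoz

Attach definiteness definite -noz → zutsnoz.
Attach number singular -ts → zutsnozts.
Attach case accusative -ze → zutsnoztsze.
Attach noun class class III -zoz (after vowel 'e') → zutsnoztszezoz.
Apply vowel harmony: zutsnoztszezoz → zutsnoztszazoz.
Apply epenthesis: zutsnoztszazoz → zutsonozotsozazoz.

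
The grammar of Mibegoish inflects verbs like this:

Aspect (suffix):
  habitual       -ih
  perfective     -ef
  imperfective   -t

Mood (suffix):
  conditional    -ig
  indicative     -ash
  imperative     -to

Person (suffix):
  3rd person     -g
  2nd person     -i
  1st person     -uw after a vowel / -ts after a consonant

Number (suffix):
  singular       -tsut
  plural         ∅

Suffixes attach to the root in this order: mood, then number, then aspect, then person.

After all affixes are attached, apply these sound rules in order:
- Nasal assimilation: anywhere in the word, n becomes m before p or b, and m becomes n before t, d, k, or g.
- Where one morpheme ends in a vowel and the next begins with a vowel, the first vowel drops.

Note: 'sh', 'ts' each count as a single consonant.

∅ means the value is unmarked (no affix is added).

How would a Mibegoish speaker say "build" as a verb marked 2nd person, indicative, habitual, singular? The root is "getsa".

getsashtsutihi

Attach mood indicative -ash → getsaash.
Attach number singular -tsut → getsaashtsut.
Attach aspect habitual -ih → getsaashtsutih.
Attach person 2nd person -i → getsaashtsutihi.
Nasal assimilation: no change.
Apply vowel deletion: getsaashtsutihi → getsashtsutihi.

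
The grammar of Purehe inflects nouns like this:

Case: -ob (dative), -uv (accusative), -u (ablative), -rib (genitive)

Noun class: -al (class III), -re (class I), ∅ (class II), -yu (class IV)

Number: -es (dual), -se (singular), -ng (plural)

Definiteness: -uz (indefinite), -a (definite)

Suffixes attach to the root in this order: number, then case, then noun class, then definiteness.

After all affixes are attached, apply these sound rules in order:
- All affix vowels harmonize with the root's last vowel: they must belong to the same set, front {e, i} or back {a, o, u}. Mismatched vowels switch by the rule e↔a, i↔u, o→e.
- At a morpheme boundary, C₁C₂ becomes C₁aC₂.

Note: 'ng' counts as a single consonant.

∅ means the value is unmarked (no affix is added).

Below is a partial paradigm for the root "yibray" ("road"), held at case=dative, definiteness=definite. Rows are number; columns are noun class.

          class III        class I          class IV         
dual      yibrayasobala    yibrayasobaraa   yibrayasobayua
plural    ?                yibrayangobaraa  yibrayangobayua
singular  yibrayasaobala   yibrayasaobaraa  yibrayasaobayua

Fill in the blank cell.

yibrayangobala

Attach number plural -ng → yibrayng.
Attach case dative -ob → yibrayngob.
Attach noun class class III -al → yibrayngobal.
Attach definiteness definite -a → yibrayngobala.
Vowel harmony: no change.
Apply epenthesis: yibrayngobala → yibrayangobala.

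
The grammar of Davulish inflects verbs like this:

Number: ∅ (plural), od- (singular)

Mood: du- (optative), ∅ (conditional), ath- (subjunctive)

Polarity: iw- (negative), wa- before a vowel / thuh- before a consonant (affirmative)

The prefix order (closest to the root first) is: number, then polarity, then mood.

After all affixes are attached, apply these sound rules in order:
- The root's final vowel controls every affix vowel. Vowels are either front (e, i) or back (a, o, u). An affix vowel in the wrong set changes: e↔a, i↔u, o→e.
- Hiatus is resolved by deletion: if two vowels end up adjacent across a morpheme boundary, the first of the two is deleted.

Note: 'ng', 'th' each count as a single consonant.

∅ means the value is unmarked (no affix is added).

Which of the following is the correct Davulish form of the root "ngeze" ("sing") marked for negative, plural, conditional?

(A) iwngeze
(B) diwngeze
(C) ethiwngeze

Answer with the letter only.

A

number = plural: zero marking, form stays ngeze.
Attach polarity negative iw- → iwngeze.
mood = conditional: zero marking, form stays iwngeze.
Vowel harmony: no change.
Vowel deletion: no change.
So the correct form is iwngeze, option (A).
(B) diwngeze is wrong: it uses optative instead of conditional for mood.
(C) ethiwngeze is wrong: it uses subjunctive instead of conditional for mood.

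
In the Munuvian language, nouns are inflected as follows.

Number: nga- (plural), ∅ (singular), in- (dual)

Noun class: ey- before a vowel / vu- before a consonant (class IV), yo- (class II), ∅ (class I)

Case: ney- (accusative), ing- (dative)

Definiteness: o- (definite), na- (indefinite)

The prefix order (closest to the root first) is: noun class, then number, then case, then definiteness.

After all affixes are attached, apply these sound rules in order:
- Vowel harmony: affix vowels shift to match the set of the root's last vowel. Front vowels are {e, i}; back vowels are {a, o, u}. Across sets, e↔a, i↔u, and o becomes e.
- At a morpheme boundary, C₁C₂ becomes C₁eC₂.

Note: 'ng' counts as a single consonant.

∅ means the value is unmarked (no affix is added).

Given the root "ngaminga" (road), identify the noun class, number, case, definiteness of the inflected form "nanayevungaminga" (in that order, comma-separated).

Segment: na-ney-vu-ngaminga.
noun class: ey/vu- → class IV.
number: ∅ → singular.
case: ney- → accusative.
definiteness: na- → indefinite.

class IV, singular, accusative, indefinite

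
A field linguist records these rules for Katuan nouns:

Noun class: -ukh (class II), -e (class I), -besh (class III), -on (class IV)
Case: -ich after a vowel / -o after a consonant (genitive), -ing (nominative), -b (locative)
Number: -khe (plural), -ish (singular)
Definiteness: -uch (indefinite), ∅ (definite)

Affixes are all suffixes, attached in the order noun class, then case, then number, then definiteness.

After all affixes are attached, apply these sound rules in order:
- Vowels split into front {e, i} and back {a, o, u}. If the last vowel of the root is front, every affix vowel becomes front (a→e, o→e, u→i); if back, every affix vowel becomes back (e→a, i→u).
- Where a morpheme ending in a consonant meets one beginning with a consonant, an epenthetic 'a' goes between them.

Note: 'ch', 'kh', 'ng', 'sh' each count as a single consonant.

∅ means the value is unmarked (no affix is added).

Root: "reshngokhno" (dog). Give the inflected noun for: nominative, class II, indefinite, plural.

Attach noun class class II -ukh → reshngokhnoukh.
Attach case nominative -ing → reshngokhnoukhing.
Attach number plural -khe → reshngokhnoukhingkhe.
Attach definiteness indefinite -uch → reshngokhnoukhingkheuch.
Apply vowel harmony: reshngokhnoukhingkheuch → reshngokhnoukhungkhauch.
Apply epenthesis: reshngokhnoukhungkhauch → reshngokhnoukhungakhauch.

reshngokhnoukhungakhauch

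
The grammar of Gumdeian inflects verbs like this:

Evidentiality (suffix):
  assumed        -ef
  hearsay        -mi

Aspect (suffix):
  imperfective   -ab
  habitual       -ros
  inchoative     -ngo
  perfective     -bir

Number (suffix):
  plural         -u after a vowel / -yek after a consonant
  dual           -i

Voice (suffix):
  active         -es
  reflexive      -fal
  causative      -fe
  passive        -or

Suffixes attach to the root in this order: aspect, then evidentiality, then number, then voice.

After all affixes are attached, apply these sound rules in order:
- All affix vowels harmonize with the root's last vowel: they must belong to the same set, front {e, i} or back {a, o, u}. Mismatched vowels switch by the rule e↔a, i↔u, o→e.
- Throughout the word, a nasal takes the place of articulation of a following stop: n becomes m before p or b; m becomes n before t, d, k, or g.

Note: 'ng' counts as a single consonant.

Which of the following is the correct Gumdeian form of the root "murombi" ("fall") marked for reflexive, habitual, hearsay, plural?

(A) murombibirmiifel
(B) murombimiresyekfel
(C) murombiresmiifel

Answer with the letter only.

Attach aspect habitual -ros → murombiros.
Attach evidentiality hearsay -mi → murombirosmi.
Attach number plural -u (after vowel 'i') → murombirosmiu.
Attach voice reflexive -fal → murombirosmiufal.
Apply vowel harmony: murombirosmiufal → murombiresmiifel.
Nasal assimilation: no change.
So the correct form is murombiresmiifel, option (C).
(B) murombimiresyekfel is wrong: it has the affixes in the wrong order.
(A) murombibirmiifel is wrong: it uses perfective instead of habitual for aspect.

C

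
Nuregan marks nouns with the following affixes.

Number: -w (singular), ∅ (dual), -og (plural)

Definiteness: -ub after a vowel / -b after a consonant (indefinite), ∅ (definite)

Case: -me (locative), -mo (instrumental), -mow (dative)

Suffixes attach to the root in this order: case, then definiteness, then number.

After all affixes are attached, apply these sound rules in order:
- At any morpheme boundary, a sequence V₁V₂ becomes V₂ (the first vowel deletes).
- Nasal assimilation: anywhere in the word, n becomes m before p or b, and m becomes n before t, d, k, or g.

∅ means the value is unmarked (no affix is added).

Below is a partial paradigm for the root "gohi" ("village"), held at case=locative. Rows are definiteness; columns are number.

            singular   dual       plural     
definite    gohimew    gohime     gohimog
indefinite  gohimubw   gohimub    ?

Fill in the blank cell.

Attach case locative -me → gohime.
Attach definiteness indefinite -ub (after vowel 'e') → gohimeub.
Attach number plural -og → gohimeubog.
Apply vowel deletion: gohimeubog → gohimubog.
Nasal assimilation: no change.

gohimubog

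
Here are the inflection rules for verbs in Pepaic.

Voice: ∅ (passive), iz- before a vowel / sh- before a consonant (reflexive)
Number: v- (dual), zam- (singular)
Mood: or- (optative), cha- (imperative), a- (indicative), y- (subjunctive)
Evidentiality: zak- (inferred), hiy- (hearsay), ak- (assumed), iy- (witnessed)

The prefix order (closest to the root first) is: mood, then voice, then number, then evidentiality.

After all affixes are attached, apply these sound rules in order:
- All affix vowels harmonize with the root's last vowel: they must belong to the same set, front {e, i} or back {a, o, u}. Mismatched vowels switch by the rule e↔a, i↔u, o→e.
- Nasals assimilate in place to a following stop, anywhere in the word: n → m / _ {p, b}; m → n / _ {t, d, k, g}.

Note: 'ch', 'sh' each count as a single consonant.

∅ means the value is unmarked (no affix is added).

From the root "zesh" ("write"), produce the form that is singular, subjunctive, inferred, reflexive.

Attach mood subjunctive y- → yzesh.
Attach voice reflexive sh- (before consonant 'y') → shyzesh.
Attach number singular zam- → zamshyzesh.
Attach evidentiality inferred zak- → zakzamshyzesh.
Apply vowel harmony: zakzamshyzesh → zekzemshyzesh.
Nasal assimilation: no change.

zekzemshyzesh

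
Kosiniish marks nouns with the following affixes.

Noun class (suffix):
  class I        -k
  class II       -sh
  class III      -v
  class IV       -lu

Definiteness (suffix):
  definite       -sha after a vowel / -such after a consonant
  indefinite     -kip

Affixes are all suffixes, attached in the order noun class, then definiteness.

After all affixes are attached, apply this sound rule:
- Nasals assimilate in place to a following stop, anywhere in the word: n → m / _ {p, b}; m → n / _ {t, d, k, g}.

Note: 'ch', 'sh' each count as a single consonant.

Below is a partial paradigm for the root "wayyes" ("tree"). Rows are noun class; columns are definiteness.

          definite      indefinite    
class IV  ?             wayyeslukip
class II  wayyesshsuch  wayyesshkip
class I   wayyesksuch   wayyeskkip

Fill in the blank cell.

Attach noun class class IV -lu → wayyeslu.
Attach definiteness definite -sha (after vowel 'u') → wayyeslusha.
Nasal assimilation: no change.

wayyeslusha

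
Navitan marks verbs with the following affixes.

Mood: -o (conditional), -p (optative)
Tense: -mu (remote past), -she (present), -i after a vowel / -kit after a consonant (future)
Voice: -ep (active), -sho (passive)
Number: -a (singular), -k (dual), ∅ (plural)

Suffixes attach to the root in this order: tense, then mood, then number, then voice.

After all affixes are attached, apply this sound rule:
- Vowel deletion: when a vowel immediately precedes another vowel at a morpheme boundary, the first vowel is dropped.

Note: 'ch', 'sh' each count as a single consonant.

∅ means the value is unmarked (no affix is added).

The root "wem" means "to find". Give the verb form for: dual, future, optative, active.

wemkitpkep

Attach tense future -kit (after consonant 'm') → wemkit.
Attach mood optative -p → wemkitp.
Attach number dual -k → wemkitpk.
Attach voice active -ep → wemkitpkep.
Vowel deletion: no change.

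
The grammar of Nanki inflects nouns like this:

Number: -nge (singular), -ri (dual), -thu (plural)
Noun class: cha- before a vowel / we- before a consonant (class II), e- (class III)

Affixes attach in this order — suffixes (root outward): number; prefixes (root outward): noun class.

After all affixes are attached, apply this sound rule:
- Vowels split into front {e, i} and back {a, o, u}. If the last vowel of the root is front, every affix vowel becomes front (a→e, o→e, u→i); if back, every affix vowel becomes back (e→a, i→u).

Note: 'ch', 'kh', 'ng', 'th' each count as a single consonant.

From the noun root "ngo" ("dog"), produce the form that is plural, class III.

angothu

Attach noun class class III e- → engo.
Attach number plural -thu → engothu.
Apply vowel harmony: engothu → angothu.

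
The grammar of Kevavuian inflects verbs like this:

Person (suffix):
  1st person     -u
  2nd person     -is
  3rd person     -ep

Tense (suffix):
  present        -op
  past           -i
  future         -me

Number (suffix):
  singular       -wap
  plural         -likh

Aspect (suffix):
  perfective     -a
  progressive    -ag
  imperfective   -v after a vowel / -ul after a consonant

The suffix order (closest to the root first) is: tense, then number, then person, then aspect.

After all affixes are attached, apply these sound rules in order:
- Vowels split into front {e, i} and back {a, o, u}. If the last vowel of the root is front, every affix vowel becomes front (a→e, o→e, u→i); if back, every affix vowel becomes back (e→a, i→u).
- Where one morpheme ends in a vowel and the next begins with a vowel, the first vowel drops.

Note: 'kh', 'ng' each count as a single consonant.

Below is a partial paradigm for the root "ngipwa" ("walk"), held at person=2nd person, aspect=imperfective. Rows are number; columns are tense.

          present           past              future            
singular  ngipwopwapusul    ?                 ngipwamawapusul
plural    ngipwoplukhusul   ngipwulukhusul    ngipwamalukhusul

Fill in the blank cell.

Attach tense past -i → ngipwai.
Attach number singular -wap → ngipwaiwap.
Attach person 2nd person -is → ngipwaiwapis.
Attach aspect imperfective -ul (after consonant 's') → ngipwaiwapisul.
Apply vowel harmony: ngipwaiwapisul → ngipwauwapusul.
Apply vowel deletion: ngipwauwapusul → ngipwuwapusul.

ngipwuwapusul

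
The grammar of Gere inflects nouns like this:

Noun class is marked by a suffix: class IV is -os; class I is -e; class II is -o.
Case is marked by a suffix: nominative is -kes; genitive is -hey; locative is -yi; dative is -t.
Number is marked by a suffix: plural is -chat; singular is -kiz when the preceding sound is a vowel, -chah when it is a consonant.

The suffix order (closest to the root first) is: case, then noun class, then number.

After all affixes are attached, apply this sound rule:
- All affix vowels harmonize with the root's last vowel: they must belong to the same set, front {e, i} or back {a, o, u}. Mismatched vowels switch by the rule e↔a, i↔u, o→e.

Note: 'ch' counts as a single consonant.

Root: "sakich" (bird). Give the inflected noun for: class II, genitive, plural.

sakichheyechet

Attach case genitive -hey → sakichhey.
Attach noun class class II -o → sakichheyo.
Attach number plural -chat → sakichheyochat.
Apply vowel harmony: sakichheyochat → sakichheyechet.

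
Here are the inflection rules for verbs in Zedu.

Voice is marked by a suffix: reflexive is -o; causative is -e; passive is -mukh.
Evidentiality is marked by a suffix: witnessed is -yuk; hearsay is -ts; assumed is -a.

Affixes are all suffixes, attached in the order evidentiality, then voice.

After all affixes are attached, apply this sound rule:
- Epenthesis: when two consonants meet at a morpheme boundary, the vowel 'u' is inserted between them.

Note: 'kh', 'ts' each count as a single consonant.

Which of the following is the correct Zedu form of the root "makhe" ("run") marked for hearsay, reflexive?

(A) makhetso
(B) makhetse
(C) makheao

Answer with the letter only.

A

Attach evidentiality hearsay -ts → makhets.
Attach voice reflexive -o → makhetso.
Epenthesis: no change.
So the correct form is makhetso, option (A).
(B) makhetse is wrong: it uses causative instead of reflexive for voice.
(C) makheao is wrong: it uses assumed instead of hearsay for evidentiality.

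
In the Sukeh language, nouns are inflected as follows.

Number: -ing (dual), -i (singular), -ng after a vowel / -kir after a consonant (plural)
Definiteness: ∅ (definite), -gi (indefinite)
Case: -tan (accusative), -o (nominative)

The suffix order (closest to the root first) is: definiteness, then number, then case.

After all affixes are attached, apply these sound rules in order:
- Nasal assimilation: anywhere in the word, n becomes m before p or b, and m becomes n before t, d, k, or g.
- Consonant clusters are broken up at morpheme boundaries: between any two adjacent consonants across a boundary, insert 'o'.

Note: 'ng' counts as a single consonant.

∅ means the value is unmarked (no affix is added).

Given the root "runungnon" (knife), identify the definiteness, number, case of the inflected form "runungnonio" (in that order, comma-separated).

Segment: runungnon-i-o.
definiteness: ∅ → definite.
number: -i → singular.
case: -o → nominative.

definite, singular, nominative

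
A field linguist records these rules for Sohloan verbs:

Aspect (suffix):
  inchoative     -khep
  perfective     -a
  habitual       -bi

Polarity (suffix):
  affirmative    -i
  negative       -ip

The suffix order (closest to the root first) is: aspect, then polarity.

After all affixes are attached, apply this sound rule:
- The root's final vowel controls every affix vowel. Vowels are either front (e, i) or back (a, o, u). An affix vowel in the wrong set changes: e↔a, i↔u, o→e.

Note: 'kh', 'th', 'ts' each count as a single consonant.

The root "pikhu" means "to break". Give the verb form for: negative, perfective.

Attach aspect perfective -a → pikhua.
Attach polarity negative -ip → pikhuaip.
Apply vowel harmony: pikhuaip → pikhuaup.

pikhuaup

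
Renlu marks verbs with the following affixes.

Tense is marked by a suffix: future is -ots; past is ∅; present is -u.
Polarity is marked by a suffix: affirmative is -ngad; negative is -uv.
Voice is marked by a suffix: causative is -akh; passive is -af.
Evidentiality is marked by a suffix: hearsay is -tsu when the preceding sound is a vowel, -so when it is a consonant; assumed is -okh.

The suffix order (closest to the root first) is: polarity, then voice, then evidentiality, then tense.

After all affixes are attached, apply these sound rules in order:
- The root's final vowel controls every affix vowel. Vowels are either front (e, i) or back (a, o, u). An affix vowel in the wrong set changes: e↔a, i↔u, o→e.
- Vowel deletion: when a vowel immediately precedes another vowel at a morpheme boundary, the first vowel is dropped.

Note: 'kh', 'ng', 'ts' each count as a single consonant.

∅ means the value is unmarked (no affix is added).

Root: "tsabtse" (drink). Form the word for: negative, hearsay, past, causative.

Attach polarity negative -uv → tsabtseuv.
Attach voice causative -akh → tsabtseuvakh.
Attach evidentiality hearsay -so (after consonant 'kh') → tsabtseuvakhso.
tense = past: zero marking, form stays tsabtseuvakhso.
Apply vowel harmony: tsabtseuvakhso → tsabtseivekhse.
Apply vowel deletion: tsabtseivekhse → tsabtsivekhse.

tsabtsivekhse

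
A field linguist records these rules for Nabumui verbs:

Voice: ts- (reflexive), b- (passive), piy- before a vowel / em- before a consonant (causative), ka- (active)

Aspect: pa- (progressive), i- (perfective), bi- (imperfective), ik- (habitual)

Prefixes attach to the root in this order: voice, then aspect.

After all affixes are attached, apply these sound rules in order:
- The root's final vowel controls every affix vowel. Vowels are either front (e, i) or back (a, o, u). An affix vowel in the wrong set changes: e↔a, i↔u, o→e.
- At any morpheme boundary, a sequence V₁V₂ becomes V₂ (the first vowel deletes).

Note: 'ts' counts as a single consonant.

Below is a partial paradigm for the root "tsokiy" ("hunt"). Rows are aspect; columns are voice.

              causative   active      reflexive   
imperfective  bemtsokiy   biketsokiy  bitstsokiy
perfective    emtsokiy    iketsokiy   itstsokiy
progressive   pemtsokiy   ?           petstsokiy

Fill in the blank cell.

Attach voice active ka- → katsokiy.
Attach aspect progressive pa- → pakatsokiy.
Apply vowel harmony: pakatsokiy → peketsokiy.
Vowel deletion: no change.

peketsokiy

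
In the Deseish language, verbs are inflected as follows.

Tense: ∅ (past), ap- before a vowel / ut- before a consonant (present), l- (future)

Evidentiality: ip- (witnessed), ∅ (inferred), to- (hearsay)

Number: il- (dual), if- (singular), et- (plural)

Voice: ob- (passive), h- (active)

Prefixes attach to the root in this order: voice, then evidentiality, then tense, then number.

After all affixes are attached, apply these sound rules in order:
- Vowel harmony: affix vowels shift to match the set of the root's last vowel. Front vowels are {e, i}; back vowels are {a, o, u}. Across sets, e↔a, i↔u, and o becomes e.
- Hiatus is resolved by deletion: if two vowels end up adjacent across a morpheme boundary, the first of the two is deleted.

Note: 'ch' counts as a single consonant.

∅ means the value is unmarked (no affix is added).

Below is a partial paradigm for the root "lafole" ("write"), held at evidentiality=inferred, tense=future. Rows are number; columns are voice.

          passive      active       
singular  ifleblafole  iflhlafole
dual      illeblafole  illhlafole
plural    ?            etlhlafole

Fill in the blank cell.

etleblafole

Attach voice passive ob- → oblafole.
evidentiality = inferred: zero marking, form stays oblafole.
Attach tense future l- → loblafole.
Attach number plural et- → etloblafole.
Apply vowel harmony: etloblafole → etleblafole.
Vowel deletion: no change.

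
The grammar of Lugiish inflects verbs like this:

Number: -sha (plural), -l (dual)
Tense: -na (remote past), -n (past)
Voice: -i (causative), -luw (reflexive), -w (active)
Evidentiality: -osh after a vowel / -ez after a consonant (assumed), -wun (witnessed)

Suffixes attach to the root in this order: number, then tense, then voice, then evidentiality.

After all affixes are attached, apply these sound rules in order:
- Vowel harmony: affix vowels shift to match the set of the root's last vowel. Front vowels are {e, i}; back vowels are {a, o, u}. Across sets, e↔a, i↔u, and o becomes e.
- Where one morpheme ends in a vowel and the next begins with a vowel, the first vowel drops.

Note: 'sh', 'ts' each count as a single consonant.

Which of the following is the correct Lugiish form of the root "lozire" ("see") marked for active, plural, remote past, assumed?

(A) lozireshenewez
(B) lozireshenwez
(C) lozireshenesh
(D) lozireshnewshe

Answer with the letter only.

A

Attach number plural -sha → loziresha.
Attach tense remote past -na → lozireshana.
Attach voice active -w → lozireshanaw.
Attach evidentiality assumed -ez (after consonant 'w') → lozireshanawez.
Apply vowel harmony: lozireshanawez → lozireshenewez.
Vowel deletion: no change.
So the correct form is lozireshenewez, option (A).
(C) lozireshenesh is wrong: it uses causative instead of active for voice.
(D) lozireshnewshe is wrong: it has the affixes in the wrong order.
(B) lozireshenwez is wrong: it uses past instead of remote past for tense.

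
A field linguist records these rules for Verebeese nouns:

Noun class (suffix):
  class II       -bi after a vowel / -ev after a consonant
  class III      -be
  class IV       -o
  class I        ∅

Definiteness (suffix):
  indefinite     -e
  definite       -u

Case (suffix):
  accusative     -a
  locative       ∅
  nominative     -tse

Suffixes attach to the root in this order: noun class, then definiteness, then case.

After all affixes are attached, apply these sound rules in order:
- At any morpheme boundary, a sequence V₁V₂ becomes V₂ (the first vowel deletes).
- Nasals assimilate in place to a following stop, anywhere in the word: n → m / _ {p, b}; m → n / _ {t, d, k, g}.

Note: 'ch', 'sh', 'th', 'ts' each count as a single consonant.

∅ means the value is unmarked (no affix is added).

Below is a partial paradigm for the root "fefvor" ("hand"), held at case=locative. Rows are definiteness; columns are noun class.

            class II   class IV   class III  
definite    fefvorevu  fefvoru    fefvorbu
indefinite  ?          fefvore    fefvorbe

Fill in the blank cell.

Attach noun class class II -ev (after consonant 'r') → fefvorev.
Attach definiteness indefinite -e → fefvoreve.
case = locative: zero marking, form stays fefvoreve.
Vowel deletion: no change.
Nasal assimilation: no change.

fefvoreve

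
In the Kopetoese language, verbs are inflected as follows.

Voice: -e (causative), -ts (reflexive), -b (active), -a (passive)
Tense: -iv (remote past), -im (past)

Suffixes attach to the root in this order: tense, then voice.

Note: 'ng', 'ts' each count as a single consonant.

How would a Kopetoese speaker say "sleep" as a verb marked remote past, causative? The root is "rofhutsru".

Attach tense remote past -iv → rofhutsruiv.
Attach voice causative -e → rofhutsruive.

rofhutsruive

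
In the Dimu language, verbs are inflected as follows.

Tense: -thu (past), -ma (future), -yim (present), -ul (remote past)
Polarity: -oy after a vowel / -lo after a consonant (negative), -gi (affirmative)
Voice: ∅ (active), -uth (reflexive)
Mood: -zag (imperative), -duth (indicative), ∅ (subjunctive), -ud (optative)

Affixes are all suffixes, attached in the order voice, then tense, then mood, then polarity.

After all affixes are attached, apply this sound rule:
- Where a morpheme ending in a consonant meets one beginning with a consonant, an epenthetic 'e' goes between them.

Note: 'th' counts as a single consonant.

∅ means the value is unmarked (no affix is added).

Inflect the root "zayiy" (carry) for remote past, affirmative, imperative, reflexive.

Attach voice reflexive -uth → zayiyuth.
Attach tense remote past -ul → zayiyuthul.
Attach mood imperative -zag → zayiyuthulzag.
Attach polarity affirmative -gi → zayiyuthulzaggi.
Apply epenthesis: zayiyuthulzaggi → zayiyuthulezagegi.

zayiyuthulezagegi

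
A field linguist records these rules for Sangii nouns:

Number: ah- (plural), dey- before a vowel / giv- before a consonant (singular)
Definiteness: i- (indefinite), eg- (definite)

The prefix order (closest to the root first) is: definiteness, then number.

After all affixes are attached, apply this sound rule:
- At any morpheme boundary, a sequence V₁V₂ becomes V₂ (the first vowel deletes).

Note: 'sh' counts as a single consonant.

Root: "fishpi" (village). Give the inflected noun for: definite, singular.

deyegfishpi

Attach definiteness definite eg- → egfishpi.
Attach number singular dey- (before vowel 'e') → deyegfishpi.
Vowel deletion: no change.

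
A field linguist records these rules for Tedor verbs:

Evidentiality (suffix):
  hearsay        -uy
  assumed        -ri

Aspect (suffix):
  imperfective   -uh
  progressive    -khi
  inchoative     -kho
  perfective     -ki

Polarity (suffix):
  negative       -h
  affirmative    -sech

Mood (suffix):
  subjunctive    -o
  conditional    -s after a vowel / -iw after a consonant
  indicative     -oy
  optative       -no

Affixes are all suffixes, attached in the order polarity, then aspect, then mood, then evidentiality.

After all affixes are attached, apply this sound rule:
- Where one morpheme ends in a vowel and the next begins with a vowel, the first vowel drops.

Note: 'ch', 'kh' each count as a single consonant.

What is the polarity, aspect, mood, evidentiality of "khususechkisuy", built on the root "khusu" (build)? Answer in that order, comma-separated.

affirmative, perfective, conditional, hearsay

Segment: khusu-sech-ki-s-uy.
polarity: -sech → affirmative.
aspect: -ki → perfective.
mood: -s/iw → conditional.
evidentiality: -uy → hearsay.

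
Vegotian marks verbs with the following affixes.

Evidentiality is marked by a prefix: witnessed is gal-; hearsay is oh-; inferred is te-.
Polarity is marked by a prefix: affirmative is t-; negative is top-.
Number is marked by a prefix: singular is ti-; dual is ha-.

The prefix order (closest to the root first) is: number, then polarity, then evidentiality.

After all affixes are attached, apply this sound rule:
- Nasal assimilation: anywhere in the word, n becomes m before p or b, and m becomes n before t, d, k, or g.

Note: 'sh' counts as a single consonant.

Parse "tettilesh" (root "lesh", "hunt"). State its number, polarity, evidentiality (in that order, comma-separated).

singular, affirmative, inferred

Segment: te-t-ti-lesh.
number: ti- → singular.
polarity: t- → affirmative.
evidentiality: te- → inferred.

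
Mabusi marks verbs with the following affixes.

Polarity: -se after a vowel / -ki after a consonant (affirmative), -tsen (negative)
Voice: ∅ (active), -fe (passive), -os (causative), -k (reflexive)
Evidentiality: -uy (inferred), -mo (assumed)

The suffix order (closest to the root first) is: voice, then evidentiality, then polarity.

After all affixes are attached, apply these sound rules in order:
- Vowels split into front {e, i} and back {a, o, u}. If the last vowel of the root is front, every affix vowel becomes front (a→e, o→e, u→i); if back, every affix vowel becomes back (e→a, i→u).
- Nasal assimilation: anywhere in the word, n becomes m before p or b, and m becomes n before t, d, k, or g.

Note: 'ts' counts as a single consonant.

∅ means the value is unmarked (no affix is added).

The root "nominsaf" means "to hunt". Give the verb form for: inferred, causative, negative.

Attach voice causative -os → nominsafos.
Attach evidentiality inferred -uy → nominsafosuy.
Attach polarity negative -tsen → nominsafosuytsen.
Apply vowel harmony: nominsafosuytsen → nominsafosuytsan.
Nasal assimilation: no change.

nominsafosuytsan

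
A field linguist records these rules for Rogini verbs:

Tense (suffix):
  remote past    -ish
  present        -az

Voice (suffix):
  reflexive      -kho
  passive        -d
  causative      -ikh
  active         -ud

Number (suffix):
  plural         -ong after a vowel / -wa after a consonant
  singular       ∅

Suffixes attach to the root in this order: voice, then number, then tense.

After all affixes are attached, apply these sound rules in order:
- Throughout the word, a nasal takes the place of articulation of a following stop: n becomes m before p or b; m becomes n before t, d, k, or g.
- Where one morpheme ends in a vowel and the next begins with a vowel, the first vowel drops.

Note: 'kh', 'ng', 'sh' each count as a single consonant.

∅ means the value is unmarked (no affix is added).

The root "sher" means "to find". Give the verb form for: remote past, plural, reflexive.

sherkhongish

Attach voice reflexive -kho → sherkho.
Attach number plural -ong (after vowel 'o') → sherkhoong.
Attach tense remote past -ish → sherkhoongish.
Nasal assimilation: no change.
Apply vowel deletion: sherkhoongish → sherkhongish.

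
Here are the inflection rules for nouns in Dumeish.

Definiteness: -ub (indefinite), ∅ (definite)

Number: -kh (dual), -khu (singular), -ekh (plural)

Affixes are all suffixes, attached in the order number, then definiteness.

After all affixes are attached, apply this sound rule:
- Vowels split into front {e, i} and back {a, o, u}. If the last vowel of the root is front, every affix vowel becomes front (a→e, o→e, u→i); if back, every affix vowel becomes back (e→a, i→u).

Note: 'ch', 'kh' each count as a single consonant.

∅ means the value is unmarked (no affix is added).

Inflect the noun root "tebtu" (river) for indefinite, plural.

tebtuakhub

Attach number plural -ekh → tebtuekh.
Attach definiteness indefinite -ub → tebtuekhub.
Apply vowel harmony: tebtuekhub → tebtuakhub.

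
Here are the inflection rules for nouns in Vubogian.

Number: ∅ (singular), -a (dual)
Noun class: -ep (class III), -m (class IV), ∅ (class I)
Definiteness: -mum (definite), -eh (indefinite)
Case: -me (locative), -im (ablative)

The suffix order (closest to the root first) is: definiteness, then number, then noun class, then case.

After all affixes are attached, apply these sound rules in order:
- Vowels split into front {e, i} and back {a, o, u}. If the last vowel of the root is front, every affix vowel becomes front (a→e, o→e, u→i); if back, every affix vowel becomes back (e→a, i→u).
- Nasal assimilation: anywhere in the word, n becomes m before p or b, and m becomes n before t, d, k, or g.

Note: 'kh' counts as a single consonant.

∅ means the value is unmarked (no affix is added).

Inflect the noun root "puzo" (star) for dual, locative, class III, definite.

puzomumaapma

Attach definiteness definite -mum → puzomum.
Attach number dual -a → puzomuma.
Attach noun class class III -ep → puzomumaep.
Attach case locative -me → puzomumaepme.
Apply vowel harmony: puzomumaepme → puzomumaapma.
Nasal assimilation: no change.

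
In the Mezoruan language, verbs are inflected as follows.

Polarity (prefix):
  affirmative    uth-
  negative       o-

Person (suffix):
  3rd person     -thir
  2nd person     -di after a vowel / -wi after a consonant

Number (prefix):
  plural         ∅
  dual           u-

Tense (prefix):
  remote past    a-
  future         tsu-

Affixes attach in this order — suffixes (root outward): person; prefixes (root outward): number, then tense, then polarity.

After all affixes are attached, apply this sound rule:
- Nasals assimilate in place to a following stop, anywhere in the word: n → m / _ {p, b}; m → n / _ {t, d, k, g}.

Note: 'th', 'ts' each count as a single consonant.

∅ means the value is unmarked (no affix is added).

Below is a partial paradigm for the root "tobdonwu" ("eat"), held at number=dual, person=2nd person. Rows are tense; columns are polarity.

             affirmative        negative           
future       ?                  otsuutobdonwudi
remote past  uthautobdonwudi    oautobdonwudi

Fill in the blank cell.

uthtsuutobdonwudi

Attach number dual u- → utobdonwu.
Attach tense future tsu- → tsuutobdonwu.
Attach person 2nd person -di (after vowel 'u') → tsuutobdonwudi.
Attach polarity affirmative uth- → uthtsuutobdonwudi.
Nasal assimilation: no change.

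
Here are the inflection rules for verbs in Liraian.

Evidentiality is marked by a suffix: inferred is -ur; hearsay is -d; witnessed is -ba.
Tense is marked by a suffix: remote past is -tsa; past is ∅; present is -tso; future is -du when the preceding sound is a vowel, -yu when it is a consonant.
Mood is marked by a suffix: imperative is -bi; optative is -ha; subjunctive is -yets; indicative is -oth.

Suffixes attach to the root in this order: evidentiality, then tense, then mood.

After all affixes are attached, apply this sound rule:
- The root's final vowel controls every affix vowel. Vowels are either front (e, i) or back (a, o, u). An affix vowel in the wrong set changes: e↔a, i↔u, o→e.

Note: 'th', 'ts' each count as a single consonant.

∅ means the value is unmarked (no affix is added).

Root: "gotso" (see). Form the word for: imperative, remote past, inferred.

Attach evidentiality inferred -ur → gotsour.
Attach tense remote past -tsa → gotsourtsa.
Attach mood imperative -bi → gotsourtsabi.
Apply vowel harmony: gotsourtsabi → gotsourtsabu.

gotsourtsabu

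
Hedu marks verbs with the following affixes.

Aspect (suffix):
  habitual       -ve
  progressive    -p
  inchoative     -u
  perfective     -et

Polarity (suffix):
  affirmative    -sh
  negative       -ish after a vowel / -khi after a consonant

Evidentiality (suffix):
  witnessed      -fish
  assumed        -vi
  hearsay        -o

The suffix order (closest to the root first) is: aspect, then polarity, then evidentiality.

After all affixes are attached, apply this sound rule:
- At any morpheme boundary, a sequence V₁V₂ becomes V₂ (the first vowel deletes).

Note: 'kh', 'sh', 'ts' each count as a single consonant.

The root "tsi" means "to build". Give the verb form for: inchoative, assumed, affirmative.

tsushvi

Attach aspect inchoative -u → tsiu.
Attach polarity affirmative -sh → tsiush.
Attach evidentiality assumed -vi → tsiushvi.
Apply vowel deletion: tsiushvi → tsushvi.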